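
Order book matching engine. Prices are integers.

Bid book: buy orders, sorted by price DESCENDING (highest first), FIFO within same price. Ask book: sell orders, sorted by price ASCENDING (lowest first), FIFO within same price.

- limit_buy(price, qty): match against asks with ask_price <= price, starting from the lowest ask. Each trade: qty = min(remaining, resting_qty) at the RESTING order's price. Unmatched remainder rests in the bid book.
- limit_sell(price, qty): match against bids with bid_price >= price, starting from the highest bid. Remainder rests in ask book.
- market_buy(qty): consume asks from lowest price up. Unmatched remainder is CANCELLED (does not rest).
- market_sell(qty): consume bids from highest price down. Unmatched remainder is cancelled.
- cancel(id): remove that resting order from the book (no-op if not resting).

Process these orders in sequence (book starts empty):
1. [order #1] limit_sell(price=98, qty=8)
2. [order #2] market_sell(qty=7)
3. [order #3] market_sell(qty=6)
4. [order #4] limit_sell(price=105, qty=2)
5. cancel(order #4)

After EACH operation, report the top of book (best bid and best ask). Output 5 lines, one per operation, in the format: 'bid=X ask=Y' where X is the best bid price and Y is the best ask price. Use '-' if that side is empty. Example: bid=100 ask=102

After op 1 [order #1] limit_sell(price=98, qty=8): fills=none; bids=[-] asks=[#1:8@98]
After op 2 [order #2] market_sell(qty=7): fills=none; bids=[-] asks=[#1:8@98]
After op 3 [order #3] market_sell(qty=6): fills=none; bids=[-] asks=[#1:8@98]
After op 4 [order #4] limit_sell(price=105, qty=2): fills=none; bids=[-] asks=[#1:8@98 #4:2@105]
After op 5 cancel(order #4): fills=none; bids=[-] asks=[#1:8@98]

Answer: bid=- ask=98
bid=- ask=98
bid=- ask=98
bid=- ask=98
bid=- ask=98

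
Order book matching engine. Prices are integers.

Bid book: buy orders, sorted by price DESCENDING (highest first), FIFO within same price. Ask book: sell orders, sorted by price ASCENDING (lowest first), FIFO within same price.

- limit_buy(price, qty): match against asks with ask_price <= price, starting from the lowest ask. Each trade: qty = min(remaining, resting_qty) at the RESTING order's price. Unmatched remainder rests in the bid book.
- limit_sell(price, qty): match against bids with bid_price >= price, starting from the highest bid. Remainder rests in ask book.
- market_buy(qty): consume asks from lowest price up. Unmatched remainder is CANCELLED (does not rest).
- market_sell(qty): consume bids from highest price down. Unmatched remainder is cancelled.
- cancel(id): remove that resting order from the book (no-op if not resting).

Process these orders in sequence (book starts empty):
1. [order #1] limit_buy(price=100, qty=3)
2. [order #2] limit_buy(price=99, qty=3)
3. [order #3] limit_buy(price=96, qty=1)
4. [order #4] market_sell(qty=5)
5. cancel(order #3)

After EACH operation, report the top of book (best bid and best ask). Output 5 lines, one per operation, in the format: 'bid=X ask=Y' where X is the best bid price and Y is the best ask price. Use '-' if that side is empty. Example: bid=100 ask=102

After op 1 [order #1] limit_buy(price=100, qty=3): fills=none; bids=[#1:3@100] asks=[-]
After op 2 [order #2] limit_buy(price=99, qty=3): fills=none; bids=[#1:3@100 #2:3@99] asks=[-]
After op 3 [order #3] limit_buy(price=96, qty=1): fills=none; bids=[#1:3@100 #2:3@99 #3:1@96] asks=[-]
After op 4 [order #4] market_sell(qty=5): fills=#1x#4:3@100 #2x#4:2@99; bids=[#2:1@99 #3:1@96] asks=[-]
After op 5 cancel(order #3): fills=none; bids=[#2:1@99] asks=[-]

Answer: bid=100 ask=-
bid=100 ask=-
bid=100 ask=-
bid=99 ask=-
bid=99 ask=-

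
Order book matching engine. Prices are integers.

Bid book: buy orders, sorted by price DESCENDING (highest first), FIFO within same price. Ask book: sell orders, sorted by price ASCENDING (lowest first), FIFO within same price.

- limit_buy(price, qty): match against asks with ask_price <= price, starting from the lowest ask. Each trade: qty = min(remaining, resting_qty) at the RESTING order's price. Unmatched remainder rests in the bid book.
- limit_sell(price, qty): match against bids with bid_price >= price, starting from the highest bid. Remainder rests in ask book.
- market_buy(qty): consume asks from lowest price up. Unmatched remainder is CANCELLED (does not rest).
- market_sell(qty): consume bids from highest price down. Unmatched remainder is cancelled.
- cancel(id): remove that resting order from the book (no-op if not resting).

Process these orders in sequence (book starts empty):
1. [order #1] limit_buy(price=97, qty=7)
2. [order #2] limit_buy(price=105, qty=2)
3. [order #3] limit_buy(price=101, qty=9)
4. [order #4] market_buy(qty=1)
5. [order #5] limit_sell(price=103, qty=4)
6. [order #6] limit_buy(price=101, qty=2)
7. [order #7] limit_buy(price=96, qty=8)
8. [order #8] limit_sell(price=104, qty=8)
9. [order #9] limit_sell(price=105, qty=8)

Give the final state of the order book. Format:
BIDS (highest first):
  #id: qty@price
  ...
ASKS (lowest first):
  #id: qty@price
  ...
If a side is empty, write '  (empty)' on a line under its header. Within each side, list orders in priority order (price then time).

Answer: BIDS (highest first):
  #3: 9@101
  #6: 2@101
  #1: 7@97
  #7: 8@96
ASKS (lowest first):
  #5: 2@103
  #8: 8@104
  #9: 8@105

Derivation:
After op 1 [order #1] limit_buy(price=97, qty=7): fills=none; bids=[#1:7@97] asks=[-]
After op 2 [order #2] limit_buy(price=105, qty=2): fills=none; bids=[#2:2@105 #1:7@97] asks=[-]
After op 3 [order #3] limit_buy(price=101, qty=9): fills=none; bids=[#2:2@105 #3:9@101 #1:7@97] asks=[-]
After op 4 [order #4] market_buy(qty=1): fills=none; bids=[#2:2@105 #3:9@101 #1:7@97] asks=[-]
After op 5 [order #5] limit_sell(price=103, qty=4): fills=#2x#5:2@105; bids=[#3:9@101 #1:7@97] asks=[#5:2@103]
After op 6 [order #6] limit_buy(price=101, qty=2): fills=none; bids=[#3:9@101 #6:2@101 #1:7@97] asks=[#5:2@103]
After op 7 [order #7] limit_buy(price=96, qty=8): fills=none; bids=[#3:9@101 #6:2@101 #1:7@97 #7:8@96] asks=[#5:2@103]
After op 8 [order #8] limit_sell(price=104, qty=8): fills=none; bids=[#3:9@101 #6:2@101 #1:7@97 #7:8@96] asks=[#5:2@103 #8:8@104]
After op 9 [order #9] limit_sell(price=105, qty=8): fills=none; bids=[#3:9@101 #6:2@101 #1:7@97 #7:8@96] asks=[#5:2@103 #8:8@104 #9:8@105]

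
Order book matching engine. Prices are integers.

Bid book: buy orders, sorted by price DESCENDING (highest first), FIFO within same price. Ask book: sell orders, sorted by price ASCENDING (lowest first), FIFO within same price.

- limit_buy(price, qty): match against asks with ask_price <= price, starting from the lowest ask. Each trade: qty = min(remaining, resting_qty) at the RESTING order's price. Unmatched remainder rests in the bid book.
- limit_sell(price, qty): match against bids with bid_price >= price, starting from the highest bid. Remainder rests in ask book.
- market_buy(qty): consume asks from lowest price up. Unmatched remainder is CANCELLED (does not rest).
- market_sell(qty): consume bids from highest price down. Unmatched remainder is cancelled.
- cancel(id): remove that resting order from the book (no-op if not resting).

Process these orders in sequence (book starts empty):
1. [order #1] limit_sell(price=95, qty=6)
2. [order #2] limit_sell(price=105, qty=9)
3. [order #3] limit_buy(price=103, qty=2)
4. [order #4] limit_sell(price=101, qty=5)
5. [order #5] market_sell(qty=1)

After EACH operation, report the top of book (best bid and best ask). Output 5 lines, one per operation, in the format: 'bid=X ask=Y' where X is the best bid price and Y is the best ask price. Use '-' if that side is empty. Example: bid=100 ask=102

Answer: bid=- ask=95
bid=- ask=95
bid=- ask=95
bid=- ask=95
bid=- ask=95

Derivation:
After op 1 [order #1] limit_sell(price=95, qty=6): fills=none; bids=[-] asks=[#1:6@95]
After op 2 [order #2] limit_sell(price=105, qty=9): fills=none; bids=[-] asks=[#1:6@95 #2:9@105]
After op 3 [order #3] limit_buy(price=103, qty=2): fills=#3x#1:2@95; bids=[-] asks=[#1:4@95 #2:9@105]
After op 4 [order #4] limit_sell(price=101, qty=5): fills=none; bids=[-] asks=[#1:4@95 #4:5@101 #2:9@105]
After op 5 [order #5] market_sell(qty=1): fills=none; bids=[-] asks=[#1:4@95 #4:5@101 #2:9@105]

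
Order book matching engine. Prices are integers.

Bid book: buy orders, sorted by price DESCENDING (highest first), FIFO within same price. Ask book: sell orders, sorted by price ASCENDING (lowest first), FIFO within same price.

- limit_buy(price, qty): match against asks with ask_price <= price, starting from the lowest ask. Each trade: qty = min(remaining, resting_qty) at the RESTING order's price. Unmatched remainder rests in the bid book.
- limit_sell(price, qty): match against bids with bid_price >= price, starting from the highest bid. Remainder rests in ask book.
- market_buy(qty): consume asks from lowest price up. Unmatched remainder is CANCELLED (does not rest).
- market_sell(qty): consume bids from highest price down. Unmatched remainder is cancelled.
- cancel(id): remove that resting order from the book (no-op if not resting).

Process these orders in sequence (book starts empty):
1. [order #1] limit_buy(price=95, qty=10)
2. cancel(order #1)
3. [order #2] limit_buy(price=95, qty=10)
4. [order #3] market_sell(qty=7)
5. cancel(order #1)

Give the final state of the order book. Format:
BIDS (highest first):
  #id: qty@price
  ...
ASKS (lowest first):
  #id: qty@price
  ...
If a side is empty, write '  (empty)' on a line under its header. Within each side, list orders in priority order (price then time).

Answer: BIDS (highest first):
  #2: 3@95
ASKS (lowest first):
  (empty)

Derivation:
After op 1 [order #1] limit_buy(price=95, qty=10): fills=none; bids=[#1:10@95] asks=[-]
After op 2 cancel(order #1): fills=none; bids=[-] asks=[-]
After op 3 [order #2] limit_buy(price=95, qty=10): fills=none; bids=[#2:10@95] asks=[-]
After op 4 [order #3] market_sell(qty=7): fills=#2x#3:7@95; bids=[#2:3@95] asks=[-]
After op 5 cancel(order #1): fills=none; bids=[#2:3@95] asks=[-]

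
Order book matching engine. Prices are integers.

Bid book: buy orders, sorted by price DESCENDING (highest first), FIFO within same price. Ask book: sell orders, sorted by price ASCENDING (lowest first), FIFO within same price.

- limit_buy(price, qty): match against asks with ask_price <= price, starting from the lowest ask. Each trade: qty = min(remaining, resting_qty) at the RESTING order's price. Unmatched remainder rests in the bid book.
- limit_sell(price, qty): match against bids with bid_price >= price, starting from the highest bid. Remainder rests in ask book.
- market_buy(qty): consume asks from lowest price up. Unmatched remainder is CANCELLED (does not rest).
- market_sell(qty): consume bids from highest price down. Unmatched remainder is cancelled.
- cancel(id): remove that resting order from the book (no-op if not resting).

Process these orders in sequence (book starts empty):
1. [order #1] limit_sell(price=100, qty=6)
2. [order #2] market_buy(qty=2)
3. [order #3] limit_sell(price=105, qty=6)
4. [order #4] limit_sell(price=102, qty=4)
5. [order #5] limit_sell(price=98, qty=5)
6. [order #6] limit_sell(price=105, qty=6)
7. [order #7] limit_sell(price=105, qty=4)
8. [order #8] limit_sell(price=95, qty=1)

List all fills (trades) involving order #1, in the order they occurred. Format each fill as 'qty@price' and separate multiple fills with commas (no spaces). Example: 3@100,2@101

After op 1 [order #1] limit_sell(price=100, qty=6): fills=none; bids=[-] asks=[#1:6@100]
After op 2 [order #2] market_buy(qty=2): fills=#2x#1:2@100; bids=[-] asks=[#1:4@100]
After op 3 [order #3] limit_sell(price=105, qty=6): fills=none; bids=[-] asks=[#1:4@100 #3:6@105]
After op 4 [order #4] limit_sell(price=102, qty=4): fills=none; bids=[-] asks=[#1:4@100 #4:4@102 #3:6@105]
After op 5 [order #5] limit_sell(price=98, qty=5): fills=none; bids=[-] asks=[#5:5@98 #1:4@100 #4:4@102 #3:6@105]
After op 6 [order #6] limit_sell(price=105, qty=6): fills=none; bids=[-] asks=[#5:5@98 #1:4@100 #4:4@102 #3:6@105 #6:6@105]
After op 7 [order #7] limit_sell(price=105, qty=4): fills=none; bids=[-] asks=[#5:5@98 #1:4@100 #4:4@102 #3:6@105 #6:6@105 #7:4@105]
After op 8 [order #8] limit_sell(price=95, qty=1): fills=none; bids=[-] asks=[#8:1@95 #5:5@98 #1:4@100 #4:4@102 #3:6@105 #6:6@105 #7:4@105]

Answer: 2@100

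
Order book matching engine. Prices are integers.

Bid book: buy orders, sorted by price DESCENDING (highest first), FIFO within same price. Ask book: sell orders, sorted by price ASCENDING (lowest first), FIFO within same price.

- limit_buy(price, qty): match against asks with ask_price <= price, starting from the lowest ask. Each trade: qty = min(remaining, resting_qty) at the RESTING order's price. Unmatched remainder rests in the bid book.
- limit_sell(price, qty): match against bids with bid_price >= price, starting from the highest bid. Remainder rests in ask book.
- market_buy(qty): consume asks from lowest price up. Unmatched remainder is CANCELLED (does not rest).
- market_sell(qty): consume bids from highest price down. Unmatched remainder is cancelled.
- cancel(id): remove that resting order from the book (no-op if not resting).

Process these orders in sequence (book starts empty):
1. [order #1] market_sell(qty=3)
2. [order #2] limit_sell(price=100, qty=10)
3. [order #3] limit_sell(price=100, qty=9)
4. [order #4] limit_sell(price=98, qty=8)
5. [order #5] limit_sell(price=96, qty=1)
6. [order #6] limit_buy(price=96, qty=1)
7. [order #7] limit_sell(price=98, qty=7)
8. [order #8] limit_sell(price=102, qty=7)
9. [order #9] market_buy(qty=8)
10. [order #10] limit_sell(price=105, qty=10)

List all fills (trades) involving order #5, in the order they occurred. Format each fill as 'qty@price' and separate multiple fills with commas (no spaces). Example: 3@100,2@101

After op 1 [order #1] market_sell(qty=3): fills=none; bids=[-] asks=[-]
After op 2 [order #2] limit_sell(price=100, qty=10): fills=none; bids=[-] asks=[#2:10@100]
After op 3 [order #3] limit_sell(price=100, qty=9): fills=none; bids=[-] asks=[#2:10@100 #3:9@100]
After op 4 [order #4] limit_sell(price=98, qty=8): fills=none; bids=[-] asks=[#4:8@98 #2:10@100 #3:9@100]
After op 5 [order #5] limit_sell(price=96, qty=1): fills=none; bids=[-] asks=[#5:1@96 #4:8@98 #2:10@100 #3:9@100]
After op 6 [order #6] limit_buy(price=96, qty=1): fills=#6x#5:1@96; bids=[-] asks=[#4:8@98 #2:10@100 #3:9@100]
After op 7 [order #7] limit_sell(price=98, qty=7): fills=none; bids=[-] asks=[#4:8@98 #7:7@98 #2:10@100 #3:9@100]
After op 8 [order #8] limit_sell(price=102, qty=7): fills=none; bids=[-] asks=[#4:8@98 #7:7@98 #2:10@100 #3:9@100 #8:7@102]
After op 9 [order #9] market_buy(qty=8): fills=#9x#4:8@98; bids=[-] asks=[#7:7@98 #2:10@100 #3:9@100 #8:7@102]
After op 10 [order #10] limit_sell(price=105, qty=10): fills=none; bids=[-] asks=[#7:7@98 #2:10@100 #3:9@100 #8:7@102 #10:10@105]

Answer: 1@96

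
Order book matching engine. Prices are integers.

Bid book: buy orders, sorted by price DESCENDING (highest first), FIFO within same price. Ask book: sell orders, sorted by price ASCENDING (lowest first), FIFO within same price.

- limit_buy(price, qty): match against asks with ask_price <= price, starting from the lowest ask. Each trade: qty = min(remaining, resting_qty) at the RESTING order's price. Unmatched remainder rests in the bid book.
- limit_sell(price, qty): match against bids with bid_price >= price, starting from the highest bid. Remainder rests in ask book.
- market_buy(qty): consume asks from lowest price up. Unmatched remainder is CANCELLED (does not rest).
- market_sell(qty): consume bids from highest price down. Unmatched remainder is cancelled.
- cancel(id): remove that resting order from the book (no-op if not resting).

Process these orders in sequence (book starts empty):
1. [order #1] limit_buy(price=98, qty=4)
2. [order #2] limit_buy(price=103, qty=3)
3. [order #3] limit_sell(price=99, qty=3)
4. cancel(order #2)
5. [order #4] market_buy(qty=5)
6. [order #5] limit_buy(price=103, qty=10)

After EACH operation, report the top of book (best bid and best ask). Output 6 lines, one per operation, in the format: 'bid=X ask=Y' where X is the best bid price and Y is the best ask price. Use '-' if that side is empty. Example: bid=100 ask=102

After op 1 [order #1] limit_buy(price=98, qty=4): fills=none; bids=[#1:4@98] asks=[-]
After op 2 [order #2] limit_buy(price=103, qty=3): fills=none; bids=[#2:3@103 #1:4@98] asks=[-]
After op 3 [order #3] limit_sell(price=99, qty=3): fills=#2x#3:3@103; bids=[#1:4@98] asks=[-]
After op 4 cancel(order #2): fills=none; bids=[#1:4@98] asks=[-]
After op 5 [order #4] market_buy(qty=5): fills=none; bids=[#1:4@98] asks=[-]
After op 6 [order #5] limit_buy(price=103, qty=10): fills=none; bids=[#5:10@103 #1:4@98] asks=[-]

Answer: bid=98 ask=-
bid=103 ask=-
bid=98 ask=-
bid=98 ask=-
bid=98 ask=-
bid=103 ask=-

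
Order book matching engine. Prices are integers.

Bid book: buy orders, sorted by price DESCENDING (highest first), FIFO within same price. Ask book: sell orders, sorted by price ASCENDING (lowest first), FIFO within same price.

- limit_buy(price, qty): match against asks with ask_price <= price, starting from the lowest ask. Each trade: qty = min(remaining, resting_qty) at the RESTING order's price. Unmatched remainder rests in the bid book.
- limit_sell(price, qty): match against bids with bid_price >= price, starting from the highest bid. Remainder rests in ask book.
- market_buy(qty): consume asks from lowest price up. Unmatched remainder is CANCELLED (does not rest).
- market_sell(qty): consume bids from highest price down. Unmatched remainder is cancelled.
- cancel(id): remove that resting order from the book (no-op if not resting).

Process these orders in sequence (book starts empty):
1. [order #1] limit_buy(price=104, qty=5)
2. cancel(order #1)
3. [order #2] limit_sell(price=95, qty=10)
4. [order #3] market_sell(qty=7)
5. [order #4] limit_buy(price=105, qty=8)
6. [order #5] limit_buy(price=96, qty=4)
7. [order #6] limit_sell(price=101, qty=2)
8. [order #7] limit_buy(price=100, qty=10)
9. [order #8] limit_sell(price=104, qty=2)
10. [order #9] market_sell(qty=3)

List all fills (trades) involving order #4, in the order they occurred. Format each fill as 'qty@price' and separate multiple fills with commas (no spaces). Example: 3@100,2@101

After op 1 [order #1] limit_buy(price=104, qty=5): fills=none; bids=[#1:5@104] asks=[-]
After op 2 cancel(order #1): fills=none; bids=[-] asks=[-]
After op 3 [order #2] limit_sell(price=95, qty=10): fills=none; bids=[-] asks=[#2:10@95]
After op 4 [order #3] market_sell(qty=7): fills=none; bids=[-] asks=[#2:10@95]
After op 5 [order #4] limit_buy(price=105, qty=8): fills=#4x#2:8@95; bids=[-] asks=[#2:2@95]
After op 6 [order #5] limit_buy(price=96, qty=4): fills=#5x#2:2@95; bids=[#5:2@96] asks=[-]
After op 7 [order #6] limit_sell(price=101, qty=2): fills=none; bids=[#5:2@96] asks=[#6:2@101]
After op 8 [order #7] limit_buy(price=100, qty=10): fills=none; bids=[#7:10@100 #5:2@96] asks=[#6:2@101]
After op 9 [order #8] limit_sell(price=104, qty=2): fills=none; bids=[#7:10@100 #5:2@96] asks=[#6:2@101 #8:2@104]
After op 10 [order #9] market_sell(qty=3): fills=#7x#9:3@100; bids=[#7:7@100 #5:2@96] asks=[#6:2@101 #8:2@104]

Answer: 8@95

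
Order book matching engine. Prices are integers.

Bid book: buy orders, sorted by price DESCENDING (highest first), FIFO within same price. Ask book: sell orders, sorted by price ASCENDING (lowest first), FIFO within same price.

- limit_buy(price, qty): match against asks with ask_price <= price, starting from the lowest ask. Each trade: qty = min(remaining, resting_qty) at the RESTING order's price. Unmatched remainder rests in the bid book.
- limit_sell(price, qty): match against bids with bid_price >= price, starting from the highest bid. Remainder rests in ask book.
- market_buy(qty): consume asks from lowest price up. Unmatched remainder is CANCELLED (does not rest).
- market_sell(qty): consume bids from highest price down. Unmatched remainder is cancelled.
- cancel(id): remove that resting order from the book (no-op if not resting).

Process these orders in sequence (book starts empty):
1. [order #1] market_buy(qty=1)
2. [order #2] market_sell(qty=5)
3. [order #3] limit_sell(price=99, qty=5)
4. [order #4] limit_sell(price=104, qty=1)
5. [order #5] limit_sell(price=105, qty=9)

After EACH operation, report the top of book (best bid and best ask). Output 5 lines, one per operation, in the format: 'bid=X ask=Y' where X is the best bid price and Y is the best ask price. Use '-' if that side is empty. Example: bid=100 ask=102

After op 1 [order #1] market_buy(qty=1): fills=none; bids=[-] asks=[-]
After op 2 [order #2] market_sell(qty=5): fills=none; bids=[-] asks=[-]
After op 3 [order #3] limit_sell(price=99, qty=5): fills=none; bids=[-] asks=[#3:5@99]
After op 4 [order #4] limit_sell(price=104, qty=1): fills=none; bids=[-] asks=[#3:5@99 #4:1@104]
After op 5 [order #5] limit_sell(price=105, qty=9): fills=none; bids=[-] asks=[#3:5@99 #4:1@104 #5:9@105]

Answer: bid=- ask=-
bid=- ask=-
bid=- ask=99
bid=- ask=99
bid=- ask=99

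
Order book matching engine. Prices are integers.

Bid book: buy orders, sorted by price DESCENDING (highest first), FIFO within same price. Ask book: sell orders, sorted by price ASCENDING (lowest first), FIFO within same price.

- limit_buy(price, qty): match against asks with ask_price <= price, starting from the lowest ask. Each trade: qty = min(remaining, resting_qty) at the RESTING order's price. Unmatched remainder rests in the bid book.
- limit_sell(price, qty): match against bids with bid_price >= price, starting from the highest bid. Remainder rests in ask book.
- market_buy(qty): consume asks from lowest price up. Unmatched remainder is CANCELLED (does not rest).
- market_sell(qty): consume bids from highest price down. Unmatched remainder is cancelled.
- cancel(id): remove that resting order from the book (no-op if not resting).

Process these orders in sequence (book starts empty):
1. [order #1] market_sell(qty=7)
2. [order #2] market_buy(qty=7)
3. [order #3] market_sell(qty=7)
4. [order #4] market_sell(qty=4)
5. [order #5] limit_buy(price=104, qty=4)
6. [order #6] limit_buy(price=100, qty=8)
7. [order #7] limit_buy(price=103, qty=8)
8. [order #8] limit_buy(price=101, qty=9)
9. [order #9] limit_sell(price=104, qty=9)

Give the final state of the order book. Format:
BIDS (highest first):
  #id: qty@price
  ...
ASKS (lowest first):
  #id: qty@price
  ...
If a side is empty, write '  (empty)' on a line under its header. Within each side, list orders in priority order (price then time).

Answer: BIDS (highest first):
  #7: 8@103
  #8: 9@101
  #6: 8@100
ASKS (lowest first):
  #9: 5@104

Derivation:
After op 1 [order #1] market_sell(qty=7): fills=none; bids=[-] asks=[-]
After op 2 [order #2] market_buy(qty=7): fills=none; bids=[-] asks=[-]
After op 3 [order #3] market_sell(qty=7): fills=none; bids=[-] asks=[-]
After op 4 [order #4] market_sell(qty=4): fills=none; bids=[-] asks=[-]
After op 5 [order #5] limit_buy(price=104, qty=4): fills=none; bids=[#5:4@104] asks=[-]
After op 6 [order #6] limit_buy(price=100, qty=8): fills=none; bids=[#5:4@104 #6:8@100] asks=[-]
After op 7 [order #7] limit_buy(price=103, qty=8): fills=none; bids=[#5:4@104 #7:8@103 #6:8@100] asks=[-]
After op 8 [order #8] limit_buy(price=101, qty=9): fills=none; bids=[#5:4@104 #7:8@103 #8:9@101 #6:8@100] asks=[-]
After op 9 [order #9] limit_sell(price=104, qty=9): fills=#5x#9:4@104; bids=[#7:8@103 #8:9@101 #6:8@100] asks=[#9:5@104]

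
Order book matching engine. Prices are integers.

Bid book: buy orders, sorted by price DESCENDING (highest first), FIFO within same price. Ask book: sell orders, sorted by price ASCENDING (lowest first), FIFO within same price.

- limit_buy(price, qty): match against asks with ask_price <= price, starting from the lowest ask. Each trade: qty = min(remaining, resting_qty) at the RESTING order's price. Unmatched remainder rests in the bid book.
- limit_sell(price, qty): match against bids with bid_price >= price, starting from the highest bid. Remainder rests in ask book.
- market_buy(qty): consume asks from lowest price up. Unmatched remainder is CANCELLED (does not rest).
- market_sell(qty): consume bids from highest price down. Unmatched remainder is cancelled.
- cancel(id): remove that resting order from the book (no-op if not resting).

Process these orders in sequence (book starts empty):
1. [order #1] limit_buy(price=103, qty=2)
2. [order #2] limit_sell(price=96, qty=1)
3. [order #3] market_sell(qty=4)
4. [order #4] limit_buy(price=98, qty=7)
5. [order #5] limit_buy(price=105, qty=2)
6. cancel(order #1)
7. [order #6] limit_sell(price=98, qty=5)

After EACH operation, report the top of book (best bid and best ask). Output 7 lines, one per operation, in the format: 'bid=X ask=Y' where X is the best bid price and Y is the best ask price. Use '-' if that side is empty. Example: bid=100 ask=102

Answer: bid=103 ask=-
bid=103 ask=-
bid=- ask=-
bid=98 ask=-
bid=105 ask=-
bid=105 ask=-
bid=98 ask=-

Derivation:
After op 1 [order #1] limit_buy(price=103, qty=2): fills=none; bids=[#1:2@103] asks=[-]
After op 2 [order #2] limit_sell(price=96, qty=1): fills=#1x#2:1@103; bids=[#1:1@103] asks=[-]
After op 3 [order #3] market_sell(qty=4): fills=#1x#3:1@103; bids=[-] asks=[-]
After op 4 [order #4] limit_buy(price=98, qty=7): fills=none; bids=[#4:7@98] asks=[-]
After op 5 [order #5] limit_buy(price=105, qty=2): fills=none; bids=[#5:2@105 #4:7@98] asks=[-]
After op 6 cancel(order #1): fills=none; bids=[#5:2@105 #4:7@98] asks=[-]
After op 7 [order #6] limit_sell(price=98, qty=5): fills=#5x#6:2@105 #4x#6:3@98; bids=[#4:4@98] asks=[-]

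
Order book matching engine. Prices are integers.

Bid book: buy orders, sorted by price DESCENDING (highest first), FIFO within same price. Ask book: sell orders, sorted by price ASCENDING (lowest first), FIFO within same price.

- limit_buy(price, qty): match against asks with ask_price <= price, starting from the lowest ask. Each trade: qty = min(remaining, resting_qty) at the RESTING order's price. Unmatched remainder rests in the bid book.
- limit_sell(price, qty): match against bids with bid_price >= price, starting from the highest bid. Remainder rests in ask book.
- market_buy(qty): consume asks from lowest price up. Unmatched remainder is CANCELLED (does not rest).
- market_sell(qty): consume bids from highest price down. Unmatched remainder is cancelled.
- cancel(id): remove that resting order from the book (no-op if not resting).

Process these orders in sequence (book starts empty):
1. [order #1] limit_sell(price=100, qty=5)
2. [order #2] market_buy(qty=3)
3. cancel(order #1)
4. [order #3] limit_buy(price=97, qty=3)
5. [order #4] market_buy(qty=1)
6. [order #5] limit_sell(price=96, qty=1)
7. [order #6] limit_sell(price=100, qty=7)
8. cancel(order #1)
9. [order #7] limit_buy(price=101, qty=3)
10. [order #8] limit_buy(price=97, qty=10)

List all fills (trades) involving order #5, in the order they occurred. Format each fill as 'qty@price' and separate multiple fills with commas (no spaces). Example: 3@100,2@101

Answer: 1@97

Derivation:
After op 1 [order #1] limit_sell(price=100, qty=5): fills=none; bids=[-] asks=[#1:5@100]
After op 2 [order #2] market_buy(qty=3): fills=#2x#1:3@100; bids=[-] asks=[#1:2@100]
After op 3 cancel(order #1): fills=none; bids=[-] asks=[-]
After op 4 [order #3] limit_buy(price=97, qty=3): fills=none; bids=[#3:3@97] asks=[-]
After op 5 [order #4] market_buy(qty=1): fills=none; bids=[#3:3@97] asks=[-]
After op 6 [order #5] limit_sell(price=96, qty=1): fills=#3x#5:1@97; bids=[#3:2@97] asks=[-]
After op 7 [order #6] limit_sell(price=100, qty=7): fills=none; bids=[#3:2@97] asks=[#6:7@100]
After op 8 cancel(order #1): fills=none; bids=[#3:2@97] asks=[#6:7@100]
After op 9 [order #7] limit_buy(price=101, qty=3): fills=#7x#6:3@100; bids=[#3:2@97] asks=[#6:4@100]
After op 10 [order #8] limit_buy(price=97, qty=10): fills=none; bids=[#3:2@97 #8:10@97] asks=[#6:4@100]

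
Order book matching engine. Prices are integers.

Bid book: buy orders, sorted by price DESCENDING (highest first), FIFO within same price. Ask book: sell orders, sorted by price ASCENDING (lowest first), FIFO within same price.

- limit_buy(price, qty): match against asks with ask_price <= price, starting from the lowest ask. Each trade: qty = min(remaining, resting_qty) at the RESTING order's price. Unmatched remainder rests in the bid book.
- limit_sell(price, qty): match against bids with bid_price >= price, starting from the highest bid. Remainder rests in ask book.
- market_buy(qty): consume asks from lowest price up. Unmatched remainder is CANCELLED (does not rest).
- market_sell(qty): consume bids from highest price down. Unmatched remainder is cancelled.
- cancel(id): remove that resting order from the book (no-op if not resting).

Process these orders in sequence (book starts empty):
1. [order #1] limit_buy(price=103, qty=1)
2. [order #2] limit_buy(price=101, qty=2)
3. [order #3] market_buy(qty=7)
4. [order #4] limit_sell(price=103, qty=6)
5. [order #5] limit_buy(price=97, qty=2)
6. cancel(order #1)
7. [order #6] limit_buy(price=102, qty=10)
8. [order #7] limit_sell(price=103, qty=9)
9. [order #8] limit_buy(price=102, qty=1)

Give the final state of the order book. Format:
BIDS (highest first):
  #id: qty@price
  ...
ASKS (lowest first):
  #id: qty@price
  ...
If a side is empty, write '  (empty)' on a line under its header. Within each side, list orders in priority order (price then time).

Answer: BIDS (highest first):
  #6: 10@102
  #8: 1@102
  #2: 2@101
  #5: 2@97
ASKS (lowest first):
  #4: 5@103
  #7: 9@103

Derivation:
After op 1 [order #1] limit_buy(price=103, qty=1): fills=none; bids=[#1:1@103] asks=[-]
After op 2 [order #2] limit_buy(price=101, qty=2): fills=none; bids=[#1:1@103 #2:2@101] asks=[-]
After op 3 [order #3] market_buy(qty=7): fills=none; bids=[#1:1@103 #2:2@101] asks=[-]
After op 4 [order #4] limit_sell(price=103, qty=6): fills=#1x#4:1@103; bids=[#2:2@101] asks=[#4:5@103]
After op 5 [order #5] limit_buy(price=97, qty=2): fills=none; bids=[#2:2@101 #5:2@97] asks=[#4:5@103]
After op 6 cancel(order #1): fills=none; bids=[#2:2@101 #5:2@97] asks=[#4:5@103]
After op 7 [order #6] limit_buy(price=102, qty=10): fills=none; bids=[#6:10@102 #2:2@101 #5:2@97] asks=[#4:5@103]
After op 8 [order #7] limit_sell(price=103, qty=9): fills=none; bids=[#6:10@102 #2:2@101 #5:2@97] asks=[#4:5@103 #7:9@103]
After op 9 [order #8] limit_buy(price=102, qty=1): fills=none; bids=[#6:10@102 #8:1@102 #2:2@101 #5:2@97] asks=[#4:5@103 #7:9@103]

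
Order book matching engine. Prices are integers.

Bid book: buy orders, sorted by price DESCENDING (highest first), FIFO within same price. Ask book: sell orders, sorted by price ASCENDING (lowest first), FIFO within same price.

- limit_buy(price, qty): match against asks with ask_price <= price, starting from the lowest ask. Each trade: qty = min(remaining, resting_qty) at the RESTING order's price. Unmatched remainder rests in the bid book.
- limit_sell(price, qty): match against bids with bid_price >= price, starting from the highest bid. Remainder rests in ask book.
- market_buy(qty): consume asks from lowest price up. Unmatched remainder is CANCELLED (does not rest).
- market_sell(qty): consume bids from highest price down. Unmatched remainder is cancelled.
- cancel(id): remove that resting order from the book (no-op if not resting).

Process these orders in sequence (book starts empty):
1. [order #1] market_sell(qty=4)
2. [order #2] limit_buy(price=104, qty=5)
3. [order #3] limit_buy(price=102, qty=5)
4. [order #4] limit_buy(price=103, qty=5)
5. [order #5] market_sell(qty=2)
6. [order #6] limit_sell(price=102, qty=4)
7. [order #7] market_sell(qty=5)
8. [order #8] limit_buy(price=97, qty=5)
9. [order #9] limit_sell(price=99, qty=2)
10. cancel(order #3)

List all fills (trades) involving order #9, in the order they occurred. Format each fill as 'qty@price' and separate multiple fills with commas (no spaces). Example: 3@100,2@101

Answer: 2@102

Derivation:
After op 1 [order #1] market_sell(qty=4): fills=none; bids=[-] asks=[-]
After op 2 [order #2] limit_buy(price=104, qty=5): fills=none; bids=[#2:5@104] asks=[-]
After op 3 [order #3] limit_buy(price=102, qty=5): fills=none; bids=[#2:5@104 #3:5@102] asks=[-]
After op 4 [order #4] limit_buy(price=103, qty=5): fills=none; bids=[#2:5@104 #4:5@103 #3:5@102] asks=[-]
After op 5 [order #5] market_sell(qty=2): fills=#2x#5:2@104; bids=[#2:3@104 #4:5@103 #3:5@102] asks=[-]
After op 6 [order #6] limit_sell(price=102, qty=4): fills=#2x#6:3@104 #4x#6:1@103; bids=[#4:4@103 #3:5@102] asks=[-]
After op 7 [order #7] market_sell(qty=5): fills=#4x#7:4@103 #3x#7:1@102; bids=[#3:4@102] asks=[-]
After op 8 [order #8] limit_buy(price=97, qty=5): fills=none; bids=[#3:4@102 #8:5@97] asks=[-]
After op 9 [order #9] limit_sell(price=99, qty=2): fills=#3x#9:2@102; bids=[#3:2@102 #8:5@97] asks=[-]
After op 10 cancel(order #3): fills=none; bids=[#8:5@97] asks=[-]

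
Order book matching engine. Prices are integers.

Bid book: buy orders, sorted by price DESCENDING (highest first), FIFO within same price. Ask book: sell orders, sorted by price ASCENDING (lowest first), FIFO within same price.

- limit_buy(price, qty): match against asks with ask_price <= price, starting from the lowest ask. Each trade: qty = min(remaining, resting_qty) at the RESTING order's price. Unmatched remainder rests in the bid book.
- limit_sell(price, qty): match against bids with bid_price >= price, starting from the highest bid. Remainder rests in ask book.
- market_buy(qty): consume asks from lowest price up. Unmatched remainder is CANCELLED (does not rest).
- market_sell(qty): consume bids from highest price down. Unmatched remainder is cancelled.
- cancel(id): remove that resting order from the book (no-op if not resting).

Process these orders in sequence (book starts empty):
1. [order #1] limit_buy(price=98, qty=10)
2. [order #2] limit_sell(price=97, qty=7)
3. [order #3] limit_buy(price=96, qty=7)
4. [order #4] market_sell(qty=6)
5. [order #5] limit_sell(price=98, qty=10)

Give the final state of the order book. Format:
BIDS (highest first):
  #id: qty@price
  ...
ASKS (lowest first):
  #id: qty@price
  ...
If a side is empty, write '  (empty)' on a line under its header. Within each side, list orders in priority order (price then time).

After op 1 [order #1] limit_buy(price=98, qty=10): fills=none; bids=[#1:10@98] asks=[-]
After op 2 [order #2] limit_sell(price=97, qty=7): fills=#1x#2:7@98; bids=[#1:3@98] asks=[-]
After op 3 [order #3] limit_buy(price=96, qty=7): fills=none; bids=[#1:3@98 #3:7@96] asks=[-]
After op 4 [order #4] market_sell(qty=6): fills=#1x#4:3@98 #3x#4:3@96; bids=[#3:4@96] asks=[-]
After op 5 [order #5] limit_sell(price=98, qty=10): fills=none; bids=[#3:4@96] asks=[#5:10@98]

Answer: BIDS (highest first):
  #3: 4@96
ASKS (lowest first):
  #5: 10@98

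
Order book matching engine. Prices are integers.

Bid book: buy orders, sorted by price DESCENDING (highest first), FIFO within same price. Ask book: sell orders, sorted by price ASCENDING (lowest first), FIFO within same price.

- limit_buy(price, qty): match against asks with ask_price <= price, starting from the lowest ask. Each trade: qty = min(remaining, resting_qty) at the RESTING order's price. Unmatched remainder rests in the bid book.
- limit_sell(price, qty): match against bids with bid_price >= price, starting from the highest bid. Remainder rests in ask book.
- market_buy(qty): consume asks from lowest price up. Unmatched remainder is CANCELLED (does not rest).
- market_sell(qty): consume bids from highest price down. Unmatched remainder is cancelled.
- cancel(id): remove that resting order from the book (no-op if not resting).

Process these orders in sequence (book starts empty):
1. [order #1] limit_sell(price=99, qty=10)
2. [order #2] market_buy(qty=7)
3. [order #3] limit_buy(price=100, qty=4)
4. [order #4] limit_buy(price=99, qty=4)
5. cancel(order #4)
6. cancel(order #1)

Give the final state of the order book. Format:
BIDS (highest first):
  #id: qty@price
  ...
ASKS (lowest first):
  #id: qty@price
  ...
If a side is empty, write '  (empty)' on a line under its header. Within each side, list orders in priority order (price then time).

Answer: BIDS (highest first):
  #3: 1@100
ASKS (lowest first):
  (empty)

Derivation:
After op 1 [order #1] limit_sell(price=99, qty=10): fills=none; bids=[-] asks=[#1:10@99]
After op 2 [order #2] market_buy(qty=7): fills=#2x#1:7@99; bids=[-] asks=[#1:3@99]
After op 3 [order #3] limit_buy(price=100, qty=4): fills=#3x#1:3@99; bids=[#3:1@100] asks=[-]
After op 4 [order #4] limit_buy(price=99, qty=4): fills=none; bids=[#3:1@100 #4:4@99] asks=[-]
After op 5 cancel(order #4): fills=none; bids=[#3:1@100] asks=[-]
After op 6 cancel(order #1): fills=none; bids=[#3:1@100] asks=[-]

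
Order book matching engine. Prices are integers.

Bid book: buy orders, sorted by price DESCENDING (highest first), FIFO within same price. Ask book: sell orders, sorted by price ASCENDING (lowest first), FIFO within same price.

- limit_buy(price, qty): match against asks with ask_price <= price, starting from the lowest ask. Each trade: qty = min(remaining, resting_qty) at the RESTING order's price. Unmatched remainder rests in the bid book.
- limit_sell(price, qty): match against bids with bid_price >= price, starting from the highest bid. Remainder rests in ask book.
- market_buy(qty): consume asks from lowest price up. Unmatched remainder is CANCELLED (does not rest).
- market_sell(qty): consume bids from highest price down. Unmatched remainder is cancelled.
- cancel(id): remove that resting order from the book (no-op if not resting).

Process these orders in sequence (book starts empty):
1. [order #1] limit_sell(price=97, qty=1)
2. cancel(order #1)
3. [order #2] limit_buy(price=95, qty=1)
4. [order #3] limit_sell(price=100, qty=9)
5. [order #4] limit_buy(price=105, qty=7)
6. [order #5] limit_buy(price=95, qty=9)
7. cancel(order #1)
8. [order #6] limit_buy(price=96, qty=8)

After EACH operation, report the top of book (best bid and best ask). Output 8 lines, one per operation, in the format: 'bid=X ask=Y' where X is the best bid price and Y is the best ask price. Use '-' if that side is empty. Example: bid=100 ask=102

Answer: bid=- ask=97
bid=- ask=-
bid=95 ask=-
bid=95 ask=100
bid=95 ask=100
bid=95 ask=100
bid=95 ask=100
bid=96 ask=100

Derivation:
After op 1 [order #1] limit_sell(price=97, qty=1): fills=none; bids=[-] asks=[#1:1@97]
After op 2 cancel(order #1): fills=none; bids=[-] asks=[-]
After op 3 [order #2] limit_buy(price=95, qty=1): fills=none; bids=[#2:1@95] asks=[-]
After op 4 [order #3] limit_sell(price=100, qty=9): fills=none; bids=[#2:1@95] asks=[#3:9@100]
After op 5 [order #4] limit_buy(price=105, qty=7): fills=#4x#3:7@100; bids=[#2:1@95] asks=[#3:2@100]
After op 6 [order #5] limit_buy(price=95, qty=9): fills=none; bids=[#2:1@95 #5:9@95] asks=[#3:2@100]
After op 7 cancel(order #1): fills=none; bids=[#2:1@95 #5:9@95] asks=[#3:2@100]
After op 8 [order #6] limit_buy(price=96, qty=8): fills=none; bids=[#6:8@96 #2:1@95 #5:9@95] asks=[#3:2@100]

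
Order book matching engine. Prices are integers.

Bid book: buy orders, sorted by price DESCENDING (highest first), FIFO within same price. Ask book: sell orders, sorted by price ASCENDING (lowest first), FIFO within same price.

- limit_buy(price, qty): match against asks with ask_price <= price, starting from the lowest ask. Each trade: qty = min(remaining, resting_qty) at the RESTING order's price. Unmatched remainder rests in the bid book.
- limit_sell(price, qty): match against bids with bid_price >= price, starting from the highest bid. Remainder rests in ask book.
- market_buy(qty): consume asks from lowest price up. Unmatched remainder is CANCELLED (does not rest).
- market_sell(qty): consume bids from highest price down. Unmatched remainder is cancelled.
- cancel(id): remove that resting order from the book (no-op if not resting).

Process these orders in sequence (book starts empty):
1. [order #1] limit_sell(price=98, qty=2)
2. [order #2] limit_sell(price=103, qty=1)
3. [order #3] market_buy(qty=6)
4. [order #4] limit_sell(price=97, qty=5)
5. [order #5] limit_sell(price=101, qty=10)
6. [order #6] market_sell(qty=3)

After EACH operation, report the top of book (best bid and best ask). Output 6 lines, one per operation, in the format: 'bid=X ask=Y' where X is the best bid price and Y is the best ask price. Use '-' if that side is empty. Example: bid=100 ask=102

Answer: bid=- ask=98
bid=- ask=98
bid=- ask=-
bid=- ask=97
bid=- ask=97
bid=- ask=97

Derivation:
After op 1 [order #1] limit_sell(price=98, qty=2): fills=none; bids=[-] asks=[#1:2@98]
After op 2 [order #2] limit_sell(price=103, qty=1): fills=none; bids=[-] asks=[#1:2@98 #2:1@103]
After op 3 [order #3] market_buy(qty=6): fills=#3x#1:2@98 #3x#2:1@103; bids=[-] asks=[-]
After op 4 [order #4] limit_sell(price=97, qty=5): fills=none; bids=[-] asks=[#4:5@97]
After op 5 [order #5] limit_sell(price=101, qty=10): fills=none; bids=[-] asks=[#4:5@97 #5:10@101]
After op 6 [order #6] market_sell(qty=3): fills=none; bids=[-] asks=[#4:5@97 #5:10@101]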